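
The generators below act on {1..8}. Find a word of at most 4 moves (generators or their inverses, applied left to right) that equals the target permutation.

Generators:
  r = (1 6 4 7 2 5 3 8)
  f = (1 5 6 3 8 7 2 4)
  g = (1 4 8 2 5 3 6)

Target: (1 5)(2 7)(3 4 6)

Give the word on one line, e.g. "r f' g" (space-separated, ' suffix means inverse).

g r' f'

  after g: (1 4 8 2 5 3 6)
  after r': (1 6 8 7 4 3)
  after f': (1 5)(2 7)(3 4 6)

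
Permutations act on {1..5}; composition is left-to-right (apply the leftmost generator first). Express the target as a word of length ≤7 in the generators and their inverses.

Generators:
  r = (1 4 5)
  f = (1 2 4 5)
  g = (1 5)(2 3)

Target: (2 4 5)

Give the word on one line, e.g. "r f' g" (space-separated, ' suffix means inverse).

  after f: (1 2 4 5)
  after f: (1 4)(2 5)
  after g': (1 4 5 3 2)
  after r: (1 5 3 2 4)
  after g: (2 4 5)

f f g' r g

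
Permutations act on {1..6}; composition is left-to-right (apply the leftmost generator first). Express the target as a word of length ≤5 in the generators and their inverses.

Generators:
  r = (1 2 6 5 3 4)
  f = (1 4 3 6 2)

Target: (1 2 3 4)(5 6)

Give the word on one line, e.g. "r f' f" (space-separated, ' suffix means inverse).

  after f': (1 2 6 3 4)
  after r: (1 6 4 2 5 3)
  after f: (1 2 5 6 3 4)
  after r': (2 6 5)
  after f': (1 2 3 4)(5 6)

f' r f r' f'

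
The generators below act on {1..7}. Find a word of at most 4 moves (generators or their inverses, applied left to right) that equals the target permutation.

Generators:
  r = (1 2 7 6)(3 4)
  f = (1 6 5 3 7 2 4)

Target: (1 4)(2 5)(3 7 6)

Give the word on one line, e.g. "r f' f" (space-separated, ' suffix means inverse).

  after r': (1 6 7 2)(3 4)
  after f: (1 5 3)(2 6)(4 7)
  after f: (1 3 6 4 2 5 7)
  after r': (1 4)(2 5)(3 7 6)

r' f f r'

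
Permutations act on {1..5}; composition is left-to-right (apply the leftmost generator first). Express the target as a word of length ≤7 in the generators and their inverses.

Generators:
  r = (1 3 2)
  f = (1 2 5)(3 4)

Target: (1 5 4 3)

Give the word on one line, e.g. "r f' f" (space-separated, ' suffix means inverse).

f' f' r' r' f'

  after f': (1 5 2)(3 4)
  after f': (1 2 5)
  after r': (1 3)(2 5)
  after r': (2 5 3)
  after f': (1 5 4 3)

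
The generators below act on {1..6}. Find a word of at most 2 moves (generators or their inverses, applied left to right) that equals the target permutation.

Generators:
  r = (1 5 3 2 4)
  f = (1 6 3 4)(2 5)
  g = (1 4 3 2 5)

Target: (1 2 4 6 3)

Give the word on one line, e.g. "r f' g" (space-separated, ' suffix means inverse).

  after g': (1 5 2 3 4)
  after f: (1 2 4 6 3)

g' f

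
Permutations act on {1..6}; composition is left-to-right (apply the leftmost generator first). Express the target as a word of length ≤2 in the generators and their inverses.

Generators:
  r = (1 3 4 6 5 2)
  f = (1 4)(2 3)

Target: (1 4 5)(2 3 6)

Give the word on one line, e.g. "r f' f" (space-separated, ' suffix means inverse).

  after r: (1 3 4 6 5 2)
  after r: (1 4 5)(2 3 6)

r r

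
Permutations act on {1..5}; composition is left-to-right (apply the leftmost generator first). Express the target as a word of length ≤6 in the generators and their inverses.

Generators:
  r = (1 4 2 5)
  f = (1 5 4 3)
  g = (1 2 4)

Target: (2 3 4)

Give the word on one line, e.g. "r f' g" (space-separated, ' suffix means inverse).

r' g' g' f'

  after r': (1 5 2 4)
  after g': (1 5)
  after g': (1 5 4 2)
  after f': (2 3 4)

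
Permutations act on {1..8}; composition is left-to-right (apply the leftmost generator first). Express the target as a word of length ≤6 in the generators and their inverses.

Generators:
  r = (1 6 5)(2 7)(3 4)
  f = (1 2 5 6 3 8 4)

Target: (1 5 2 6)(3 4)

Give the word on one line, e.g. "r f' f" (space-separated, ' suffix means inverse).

r f r f r'

  after r: (1 6 5)(2 7)(3 4)
  after f: (1 3)(2 7 5)(4 8)
  after r: (1 4 8 3 6 5 7)
  after f: (2 5 7)
  after r': (1 5 2 6)(3 4)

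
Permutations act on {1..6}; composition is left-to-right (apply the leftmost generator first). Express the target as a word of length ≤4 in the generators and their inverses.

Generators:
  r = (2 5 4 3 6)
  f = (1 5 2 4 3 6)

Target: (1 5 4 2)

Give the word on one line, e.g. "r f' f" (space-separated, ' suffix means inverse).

r' f

  after r': (2 6 3 4 5)
  after f: (1 5 4 2)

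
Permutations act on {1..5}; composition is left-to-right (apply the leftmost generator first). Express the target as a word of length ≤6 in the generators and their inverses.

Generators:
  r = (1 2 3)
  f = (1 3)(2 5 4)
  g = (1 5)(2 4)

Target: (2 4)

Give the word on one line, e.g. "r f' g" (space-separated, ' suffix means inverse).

  after f': (1 3)(2 4 5)
  after g: (1 3 5 4)
  after f: (2 5)(3 4)
  after f: (1 3 2 4)
  after r: (2 4)

f' g f f r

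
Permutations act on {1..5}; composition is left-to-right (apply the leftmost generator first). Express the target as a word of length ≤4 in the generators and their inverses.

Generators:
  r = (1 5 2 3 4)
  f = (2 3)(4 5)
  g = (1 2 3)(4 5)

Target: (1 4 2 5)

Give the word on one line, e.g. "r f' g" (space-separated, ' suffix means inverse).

  after g': (1 3 2)(4 5)
  after r: (1 4 2 5)
  after f: (1 5)(2 4 3)
  after f: (1 4 2 5)

g' r f f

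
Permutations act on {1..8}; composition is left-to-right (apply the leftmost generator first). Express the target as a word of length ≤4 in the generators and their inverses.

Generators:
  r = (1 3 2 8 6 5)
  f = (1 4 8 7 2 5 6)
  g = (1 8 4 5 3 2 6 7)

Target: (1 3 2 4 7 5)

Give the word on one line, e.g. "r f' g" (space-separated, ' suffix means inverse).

f' f' g

  after f': (1 6 5 2 7 8 4)
  after f': (1 5 7 4 6 2 8)
  after g: (1 3 2 4 7 5)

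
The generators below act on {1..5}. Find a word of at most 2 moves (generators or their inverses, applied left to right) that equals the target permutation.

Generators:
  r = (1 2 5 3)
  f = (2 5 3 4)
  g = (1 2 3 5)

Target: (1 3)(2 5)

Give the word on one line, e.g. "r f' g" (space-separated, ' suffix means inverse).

g' g'

  after g': (1 5 3 2)
  after g': (1 3)(2 5)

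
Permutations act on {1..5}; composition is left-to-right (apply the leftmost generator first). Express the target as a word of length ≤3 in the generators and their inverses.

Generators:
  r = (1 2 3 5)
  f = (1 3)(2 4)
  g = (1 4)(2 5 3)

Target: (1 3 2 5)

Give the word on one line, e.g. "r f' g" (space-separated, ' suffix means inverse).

  after r: (1 2 3 5)
  after g: (1 5 4)
  after g: (1 3 2 5)

r g g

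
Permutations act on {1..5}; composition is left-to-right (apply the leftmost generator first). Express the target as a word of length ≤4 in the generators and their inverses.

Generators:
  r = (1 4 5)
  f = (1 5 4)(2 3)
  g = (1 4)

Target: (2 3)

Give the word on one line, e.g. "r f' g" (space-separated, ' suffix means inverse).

r' f'

  after r': (1 5 4)
  after f': (2 3)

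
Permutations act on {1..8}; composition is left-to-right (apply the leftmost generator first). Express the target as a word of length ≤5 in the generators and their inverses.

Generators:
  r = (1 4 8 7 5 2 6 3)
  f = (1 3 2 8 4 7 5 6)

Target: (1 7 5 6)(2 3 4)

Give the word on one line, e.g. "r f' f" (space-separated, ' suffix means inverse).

r' f r f' r'

  after r': (1 3 6 2 5 7 8 4)
  after f: (1 2 6 8 7 4 3)
  after r: (1 6 7 8 5 2 3 4)
  after f': (1 5 3 8 7 2)(4 6)
  after r': (1 7 5 6)(2 3 4)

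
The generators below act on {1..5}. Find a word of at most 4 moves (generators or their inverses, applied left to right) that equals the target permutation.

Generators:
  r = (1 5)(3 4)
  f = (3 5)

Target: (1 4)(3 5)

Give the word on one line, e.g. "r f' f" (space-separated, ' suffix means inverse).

  after r: (1 5)(3 4)
  after f: (1 3 4 5)
  after r': (1 4)
  after f: (1 4)(3 5)

r f r' f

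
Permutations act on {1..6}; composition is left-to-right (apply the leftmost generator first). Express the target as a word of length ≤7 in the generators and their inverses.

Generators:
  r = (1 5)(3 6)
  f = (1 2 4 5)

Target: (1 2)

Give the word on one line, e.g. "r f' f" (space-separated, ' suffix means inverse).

  after r: (1 5)(3 6)
  after f: (2 4 5)(3 6)
  after r: (1 5 2 4)
  after f': (1 4 5)
  after f': (1 2)

r f r f' f'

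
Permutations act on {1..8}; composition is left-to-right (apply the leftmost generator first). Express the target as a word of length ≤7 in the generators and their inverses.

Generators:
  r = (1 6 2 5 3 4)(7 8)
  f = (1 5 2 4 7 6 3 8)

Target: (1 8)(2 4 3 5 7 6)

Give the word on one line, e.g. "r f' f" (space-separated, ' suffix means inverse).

f r' r' f' r'

  after f: (1 5 2 4 7 6 3 8)
  after r': (1 2 3 7)(4 8)(5 6)
  after r': (1 6 2 5)(3 8)(4 7)
  after f': (1 7 2)(5 8 6)
  after r': (1 8)(2 4 3 5 7 6)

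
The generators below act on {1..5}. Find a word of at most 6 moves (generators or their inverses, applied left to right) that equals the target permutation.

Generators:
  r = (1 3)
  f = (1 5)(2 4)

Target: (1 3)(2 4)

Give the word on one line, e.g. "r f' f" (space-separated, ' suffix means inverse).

  after f': (1 5)(2 4)
  after r: (1 5 3)(2 4)
  after f': (3 5)
  after r': (1 3 5)
  after f': (1 3)(2 4)

f' r f' r' f'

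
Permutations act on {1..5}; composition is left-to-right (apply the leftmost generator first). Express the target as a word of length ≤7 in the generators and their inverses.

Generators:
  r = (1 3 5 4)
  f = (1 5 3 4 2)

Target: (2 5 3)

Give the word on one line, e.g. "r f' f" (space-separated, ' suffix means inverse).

  after r: (1 3 5 4)
  after r: (1 5)(3 4)
  after r: (1 4 5 3)
  after f': (1 3 2 4)
  after r': (2 5 3)

r r r f' r'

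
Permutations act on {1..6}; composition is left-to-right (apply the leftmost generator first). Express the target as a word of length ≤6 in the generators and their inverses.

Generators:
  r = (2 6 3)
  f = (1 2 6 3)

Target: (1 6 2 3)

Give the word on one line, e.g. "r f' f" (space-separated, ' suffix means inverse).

  after r': (2 3 6)
  after r': (2 6 3)
  after f': (1 3)
  after r: (1 2 6 3)
  after r: (1 6 2 3)

r' r' f' r r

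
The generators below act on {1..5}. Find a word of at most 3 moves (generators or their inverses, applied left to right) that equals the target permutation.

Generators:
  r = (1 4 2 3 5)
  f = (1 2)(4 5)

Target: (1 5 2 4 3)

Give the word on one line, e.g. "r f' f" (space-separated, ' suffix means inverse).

f' r' f'

  after f': (1 2)(4 5)
  after r': (1 4 3 2 5)
  after f': (1 5 2 4 3)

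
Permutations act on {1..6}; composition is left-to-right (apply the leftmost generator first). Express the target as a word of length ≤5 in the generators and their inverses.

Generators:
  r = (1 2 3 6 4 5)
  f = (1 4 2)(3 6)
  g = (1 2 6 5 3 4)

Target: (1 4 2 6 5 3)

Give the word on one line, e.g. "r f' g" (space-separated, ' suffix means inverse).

  after f': (1 2 4)(3 6)
  after g': (2 3)(5 6)
  after f: (1 4 2 6 5 3)

f' g' f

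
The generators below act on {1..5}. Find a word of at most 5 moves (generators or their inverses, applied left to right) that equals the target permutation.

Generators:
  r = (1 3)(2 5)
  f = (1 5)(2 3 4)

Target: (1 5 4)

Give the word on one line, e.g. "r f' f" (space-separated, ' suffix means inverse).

r f f r

  after r: (1 3)(2 5)
  after f: (1 4 2)(3 5)
  after f: (1 2 5 4 3)
  after r: (1 5 4)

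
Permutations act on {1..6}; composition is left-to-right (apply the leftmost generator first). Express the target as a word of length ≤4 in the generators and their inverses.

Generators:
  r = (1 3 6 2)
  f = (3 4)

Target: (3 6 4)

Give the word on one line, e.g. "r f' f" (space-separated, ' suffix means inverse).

  after f: (3 4)
  after r': (1 2 6 3 4)
  after f': (1 2 6 4)
  after r: (3 6 4)

f r' f' r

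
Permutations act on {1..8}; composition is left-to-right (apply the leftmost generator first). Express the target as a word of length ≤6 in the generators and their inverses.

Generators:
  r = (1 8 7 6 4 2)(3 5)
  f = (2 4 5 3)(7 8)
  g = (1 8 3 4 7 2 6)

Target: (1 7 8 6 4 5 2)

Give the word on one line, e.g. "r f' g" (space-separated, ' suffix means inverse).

r' r' g f' f'

  after r': (1 2 4 6 7 8)(3 5)
  after r': (1 4 7)(2 6 8)
  after g: (1 7 8 6 3 4 2)
  after f': (1 8 6 5 4 3 2)
  after f': (1 7 8 6 4 5 2)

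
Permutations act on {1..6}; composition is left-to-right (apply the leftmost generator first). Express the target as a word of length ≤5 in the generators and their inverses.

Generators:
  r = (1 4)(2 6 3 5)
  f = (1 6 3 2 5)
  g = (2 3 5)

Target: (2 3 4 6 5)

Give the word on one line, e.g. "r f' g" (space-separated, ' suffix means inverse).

  after r': (1 4)(2 5 3 6)
  after f': (1 4 5 6 3)
  after g: (1 4 2 3)(5 6)
  after r: (2 5 3 4 6)
  after g': (2 3 4 6 5)

r' f' g r g'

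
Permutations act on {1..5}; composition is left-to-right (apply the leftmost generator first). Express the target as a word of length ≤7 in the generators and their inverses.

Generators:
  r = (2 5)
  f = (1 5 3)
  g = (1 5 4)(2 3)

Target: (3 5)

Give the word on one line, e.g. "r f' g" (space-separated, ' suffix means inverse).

  after r: (2 5)
  after g': (1 4 5 3 2)
  after g': (1 5 2 4)
  after g': (2 5 3)
  after r: (3 5)

r g' g' g' r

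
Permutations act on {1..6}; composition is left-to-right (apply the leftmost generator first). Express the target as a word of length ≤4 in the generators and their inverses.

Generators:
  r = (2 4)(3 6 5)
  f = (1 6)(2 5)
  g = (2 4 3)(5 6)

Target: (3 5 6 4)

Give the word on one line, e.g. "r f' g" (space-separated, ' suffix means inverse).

r' g g

  after r': (2 4)(3 5 6)
  after g: (2 3 6)
  after g: (3 5 6 4)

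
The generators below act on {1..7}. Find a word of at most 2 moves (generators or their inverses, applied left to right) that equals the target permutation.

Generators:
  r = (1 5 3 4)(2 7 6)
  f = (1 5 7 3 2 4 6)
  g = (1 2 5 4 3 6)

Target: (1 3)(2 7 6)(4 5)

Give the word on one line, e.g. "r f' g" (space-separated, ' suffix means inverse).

  after r': (1 4 3 5)(2 6 7)
  after r': (1 3)(2 7 6)(4 5)

r' r'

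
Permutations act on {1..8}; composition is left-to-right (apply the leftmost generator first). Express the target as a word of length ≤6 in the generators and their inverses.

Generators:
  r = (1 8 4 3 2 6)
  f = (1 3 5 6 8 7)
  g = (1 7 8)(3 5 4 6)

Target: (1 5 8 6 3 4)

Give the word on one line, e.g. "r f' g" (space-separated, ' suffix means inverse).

  after g: (1 7 8)(3 5 4 6)
  after r': (1 7)(2 3 5 8 6 4)
  after g': (2 6 5 7 8 4)
  after r': (1 6 5 7)(3 4)
  after f': (1 5 8 6 3 4)

g r' g' r' f'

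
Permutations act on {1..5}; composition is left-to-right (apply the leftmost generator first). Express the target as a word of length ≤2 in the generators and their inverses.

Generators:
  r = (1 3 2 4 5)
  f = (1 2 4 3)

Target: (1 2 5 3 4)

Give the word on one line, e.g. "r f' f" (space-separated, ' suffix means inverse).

  after r: (1 3 2 4 5)
  after r: (1 2 5 3 4)

r r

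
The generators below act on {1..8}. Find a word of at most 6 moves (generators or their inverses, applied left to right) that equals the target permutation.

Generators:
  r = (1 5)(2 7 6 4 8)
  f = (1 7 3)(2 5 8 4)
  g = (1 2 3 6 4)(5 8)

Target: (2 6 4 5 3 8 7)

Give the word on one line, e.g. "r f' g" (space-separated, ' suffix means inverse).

r g' f g

  after r: (1 5)(2 7 6 4 8)
  after g': (1 8)(2 7 3)(4 5)
  after f: (1 4 8 7)(2 3 5)
  after g: (2 6 4 5 3 8 7)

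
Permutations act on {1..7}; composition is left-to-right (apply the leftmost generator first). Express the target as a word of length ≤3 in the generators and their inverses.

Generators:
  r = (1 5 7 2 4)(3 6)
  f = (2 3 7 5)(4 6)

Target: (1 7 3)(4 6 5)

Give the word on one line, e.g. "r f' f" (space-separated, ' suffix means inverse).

  after f': (2 5 7 3)(4 6)
  after r: (1 5 2 7 6)(3 4)
  after r: (1 7 3)(4 6 5)

f' r r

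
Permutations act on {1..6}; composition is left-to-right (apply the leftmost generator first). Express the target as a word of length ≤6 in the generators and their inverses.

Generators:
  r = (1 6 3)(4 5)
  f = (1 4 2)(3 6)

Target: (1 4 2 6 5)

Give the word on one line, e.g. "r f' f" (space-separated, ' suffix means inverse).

r' f r' f

  after r': (1 3 6)(4 5)
  after f: (1 6 4 5 2)
  after r': (2 3 6 5)
  after f: (1 4 2 6 5)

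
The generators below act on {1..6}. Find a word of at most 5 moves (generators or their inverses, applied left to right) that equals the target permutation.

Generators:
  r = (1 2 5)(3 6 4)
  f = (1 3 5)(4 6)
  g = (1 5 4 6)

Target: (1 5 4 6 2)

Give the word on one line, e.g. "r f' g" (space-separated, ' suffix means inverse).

g r f' g' f'

  after g: (1 5 4 6)
  after r: (2 5 3 6)
  after f': (1 5)(2 3 4 6)
  after g': (2 3 5 6)
  after f': (1 5 4 6 2)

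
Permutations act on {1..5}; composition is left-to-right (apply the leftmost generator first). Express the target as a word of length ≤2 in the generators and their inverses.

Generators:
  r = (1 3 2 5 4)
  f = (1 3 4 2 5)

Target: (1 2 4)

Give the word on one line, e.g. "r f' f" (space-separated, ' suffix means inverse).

  after r': (1 4 5 2 3)
  after f: (1 2 4)

r' f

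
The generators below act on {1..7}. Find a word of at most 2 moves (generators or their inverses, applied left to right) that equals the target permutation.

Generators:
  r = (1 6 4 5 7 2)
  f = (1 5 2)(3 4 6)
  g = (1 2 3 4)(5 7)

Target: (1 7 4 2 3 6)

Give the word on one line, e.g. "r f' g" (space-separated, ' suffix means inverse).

g r'

  after g: (1 2 3 4)(5 7)
  after r': (1 7 4 2 3 6)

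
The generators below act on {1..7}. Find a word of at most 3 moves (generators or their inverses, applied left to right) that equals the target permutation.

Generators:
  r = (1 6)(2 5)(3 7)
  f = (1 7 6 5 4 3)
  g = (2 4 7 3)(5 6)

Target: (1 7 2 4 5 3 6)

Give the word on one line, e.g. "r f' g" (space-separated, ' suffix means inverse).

f g r

  after f: (1 7 6 5 4 3)
  after g: (1 3)(2 4)(5 7)
  after r: (1 7 2 4 5 3 6)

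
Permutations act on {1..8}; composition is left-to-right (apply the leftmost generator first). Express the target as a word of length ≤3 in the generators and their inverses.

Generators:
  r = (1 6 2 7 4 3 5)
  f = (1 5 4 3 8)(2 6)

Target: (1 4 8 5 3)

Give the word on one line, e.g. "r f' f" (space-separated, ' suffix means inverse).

  after f: (1 5 4 3 8)(2 6)
  after f: (1 4 8 5 3)

f f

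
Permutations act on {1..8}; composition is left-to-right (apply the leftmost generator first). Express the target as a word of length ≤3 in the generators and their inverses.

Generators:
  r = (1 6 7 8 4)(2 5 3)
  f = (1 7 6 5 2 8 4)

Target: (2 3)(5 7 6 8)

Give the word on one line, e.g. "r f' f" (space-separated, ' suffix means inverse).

f' r

  after f': (1 4 8 2 5 6 7)
  after r: (2 3)(5 7 6 8)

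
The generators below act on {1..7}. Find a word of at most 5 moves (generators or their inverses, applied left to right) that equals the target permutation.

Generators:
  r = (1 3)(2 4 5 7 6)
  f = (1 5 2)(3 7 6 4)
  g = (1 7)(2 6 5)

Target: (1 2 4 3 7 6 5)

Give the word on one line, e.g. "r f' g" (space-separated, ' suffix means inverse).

g f g g

  after g: (1 7)(2 6 5)
  after f: (1 6 2 4 3 7 5)
  after g: (1 5 7 2 4 3)
  after g: (1 2 4 3 7 6 5)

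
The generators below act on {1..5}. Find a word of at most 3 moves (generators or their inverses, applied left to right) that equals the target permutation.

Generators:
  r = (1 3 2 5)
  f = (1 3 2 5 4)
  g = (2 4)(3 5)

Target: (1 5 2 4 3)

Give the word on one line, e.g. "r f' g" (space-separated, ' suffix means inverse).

r f r

  after r: (1 3 2 5)
  after f: (1 2 4)(3 5)
  after r: (1 5 2 4 3)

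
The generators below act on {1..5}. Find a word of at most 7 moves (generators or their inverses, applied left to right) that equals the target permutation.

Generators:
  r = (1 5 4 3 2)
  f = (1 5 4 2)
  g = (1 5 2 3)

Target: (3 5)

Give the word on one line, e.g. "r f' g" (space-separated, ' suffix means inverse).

  after r: (1 5 4 3 2)
  after f: (1 4 3)(2 5)
  after r: (1 3 5)(2 4)
  after g': (1 2 4 5 3)
  after f: (3 5)

r f r g' f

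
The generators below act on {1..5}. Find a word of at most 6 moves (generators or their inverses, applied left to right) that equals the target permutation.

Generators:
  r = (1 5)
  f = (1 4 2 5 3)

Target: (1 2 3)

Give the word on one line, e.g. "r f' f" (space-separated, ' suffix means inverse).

f' r' f' f' r'

  after f': (1 3 5 2 4)
  after r': (1 3)(2 4 5)
  after f': (1 5 4 2)
  after f': (1 2 3 5)
  after r': (1 2 3)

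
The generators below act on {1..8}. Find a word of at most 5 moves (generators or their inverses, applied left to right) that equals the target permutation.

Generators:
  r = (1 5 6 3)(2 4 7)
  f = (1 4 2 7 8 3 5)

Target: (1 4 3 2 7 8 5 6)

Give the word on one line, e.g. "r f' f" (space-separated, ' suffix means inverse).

  after r: (1 5 6 3)(2 4 7)
  after f: (3 4 8)(5 6)
  after f: (1 4 3 2 7 8 5 6)

r f f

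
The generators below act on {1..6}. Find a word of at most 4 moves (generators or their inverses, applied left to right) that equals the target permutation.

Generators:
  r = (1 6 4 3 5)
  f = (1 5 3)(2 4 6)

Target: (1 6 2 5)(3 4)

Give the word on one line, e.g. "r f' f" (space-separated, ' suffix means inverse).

  after f: (1 5 3)(2 4 6)
  after r: (2 3 6)
  after r: (1 6 2 5)(3 4)

f r r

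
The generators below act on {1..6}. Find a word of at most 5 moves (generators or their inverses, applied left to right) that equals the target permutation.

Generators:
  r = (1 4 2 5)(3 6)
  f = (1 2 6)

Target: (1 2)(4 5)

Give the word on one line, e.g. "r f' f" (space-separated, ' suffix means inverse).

r' f f f r'

  after r': (1 5 2 4)(3 6)
  after f: (1 5 6 3)(2 4)
  after f: (1 5)(2 4 6 3)
  after f: (1 5 2 4)(3 6)
  after r': (1 2)(4 5)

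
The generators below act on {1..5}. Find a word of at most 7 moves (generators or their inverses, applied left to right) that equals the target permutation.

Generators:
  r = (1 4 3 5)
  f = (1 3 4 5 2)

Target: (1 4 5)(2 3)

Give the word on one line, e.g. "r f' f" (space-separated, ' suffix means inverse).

  after r': (1 5 3 4)
  after f': (1 4 2 5)
  after r': (2 3 4)
  after r': (1 5 3)(2 4)
  after f': (1 4 5)(2 3)

r' f' r' r' f'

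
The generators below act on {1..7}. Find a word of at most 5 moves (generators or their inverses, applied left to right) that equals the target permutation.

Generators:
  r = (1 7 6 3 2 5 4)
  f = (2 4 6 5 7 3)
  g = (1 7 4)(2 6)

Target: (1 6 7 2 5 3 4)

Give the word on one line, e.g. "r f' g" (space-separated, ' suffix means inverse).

  after g': (1 4 7)(2 6)
  after r': (1 5 2 7 4)(3 6)
  after f': (1 6 7 2 5 3 4)

g' r' f'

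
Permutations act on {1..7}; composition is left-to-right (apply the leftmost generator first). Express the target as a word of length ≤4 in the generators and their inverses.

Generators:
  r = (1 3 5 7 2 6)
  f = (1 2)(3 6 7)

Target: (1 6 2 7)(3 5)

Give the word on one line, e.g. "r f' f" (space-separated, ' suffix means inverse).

  after r: (1 3 5 7 2 6)
  after f: (1 6 2 7)(3 5)

r f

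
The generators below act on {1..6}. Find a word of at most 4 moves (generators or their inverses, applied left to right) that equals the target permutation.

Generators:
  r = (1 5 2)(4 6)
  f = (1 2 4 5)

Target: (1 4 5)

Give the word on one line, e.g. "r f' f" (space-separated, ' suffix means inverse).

  after f: (1 2 4 5)
  after f: (1 4)(2 5)
  after r': (1 6 4 2)
  after r': (1 4 5)

f f r' r'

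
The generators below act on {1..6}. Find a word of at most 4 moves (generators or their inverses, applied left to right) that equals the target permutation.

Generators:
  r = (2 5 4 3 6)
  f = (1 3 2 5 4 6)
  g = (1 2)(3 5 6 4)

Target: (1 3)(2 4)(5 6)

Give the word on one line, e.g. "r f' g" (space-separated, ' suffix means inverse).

  after r: (2 5 4 3 6)
  after f: (1 3)(2 4)(5 6)

r f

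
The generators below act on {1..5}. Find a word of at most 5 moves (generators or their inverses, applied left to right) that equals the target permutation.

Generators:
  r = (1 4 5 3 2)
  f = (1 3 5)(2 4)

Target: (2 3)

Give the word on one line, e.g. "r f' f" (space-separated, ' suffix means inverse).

r' r' f'

  after r': (1 2 3 5 4)
  after r': (1 3 4 2 5)
  after f': (2 3)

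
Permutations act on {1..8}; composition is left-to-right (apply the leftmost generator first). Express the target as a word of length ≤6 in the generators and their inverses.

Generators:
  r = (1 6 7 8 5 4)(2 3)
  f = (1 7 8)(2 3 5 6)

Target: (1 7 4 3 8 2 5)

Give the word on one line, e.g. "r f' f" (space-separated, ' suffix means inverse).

r' f' r f

  after r': (1 4 5 8 7 6)(2 3)
  after f': (1 4 3 6 8)(5 7)
  after r: (2 3 7 4)(5 8 6)
  after f: (1 7 4 3 8 2 5)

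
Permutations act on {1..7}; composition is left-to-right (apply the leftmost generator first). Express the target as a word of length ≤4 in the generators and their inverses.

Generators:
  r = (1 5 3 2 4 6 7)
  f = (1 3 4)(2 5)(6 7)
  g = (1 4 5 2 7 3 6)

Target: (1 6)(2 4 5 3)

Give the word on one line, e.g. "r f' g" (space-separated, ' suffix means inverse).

r' f

  after r': (1 7 6 4 2 3 5)
  after f: (1 6)(2 4 5 3)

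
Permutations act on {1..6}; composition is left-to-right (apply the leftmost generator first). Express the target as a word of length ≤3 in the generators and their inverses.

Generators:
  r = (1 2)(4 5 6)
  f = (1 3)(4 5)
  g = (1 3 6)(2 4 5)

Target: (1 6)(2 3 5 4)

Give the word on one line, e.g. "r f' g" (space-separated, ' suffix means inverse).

  after r': (1 2)(4 6 5)
  after g: (1 4)(2 3 6)
  after r': (1 6)(2 3 5 4)

r' g r'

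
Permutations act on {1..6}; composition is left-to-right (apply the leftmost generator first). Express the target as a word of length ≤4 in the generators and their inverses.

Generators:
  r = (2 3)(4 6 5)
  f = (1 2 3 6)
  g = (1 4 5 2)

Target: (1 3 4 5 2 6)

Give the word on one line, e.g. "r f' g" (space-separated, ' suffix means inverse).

  after f: (1 2 3 6)
  after f: (1 3)(2 6)
  after g: (1 3 4 5 2 6)

f f g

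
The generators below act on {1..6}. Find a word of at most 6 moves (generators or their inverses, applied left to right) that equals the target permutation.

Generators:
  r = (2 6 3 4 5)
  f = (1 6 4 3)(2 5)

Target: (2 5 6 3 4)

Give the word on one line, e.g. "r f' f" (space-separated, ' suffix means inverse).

f' f' r' f r'

  after f': (1 3 4 6)(2 5)
  after f': (1 4)(3 6)
  after r': (1 3 2 5 4)
  after f: (3 5)(4 6)
  after r': (2 5 6 3 4)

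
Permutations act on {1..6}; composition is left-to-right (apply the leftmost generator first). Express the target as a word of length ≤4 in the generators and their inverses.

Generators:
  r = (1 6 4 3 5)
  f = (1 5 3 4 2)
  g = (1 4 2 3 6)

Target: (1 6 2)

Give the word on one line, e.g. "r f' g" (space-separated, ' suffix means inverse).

r f

  after r: (1 6 4 3 5)
  after f: (1 6 2)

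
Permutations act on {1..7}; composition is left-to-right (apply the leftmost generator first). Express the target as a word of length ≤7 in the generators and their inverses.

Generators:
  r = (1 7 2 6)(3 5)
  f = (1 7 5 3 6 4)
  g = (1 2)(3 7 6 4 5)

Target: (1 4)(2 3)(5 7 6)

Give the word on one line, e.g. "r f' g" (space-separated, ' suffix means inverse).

  after r: (1 7 2 6)(3 5)
  after f: (1 5 6 7 2 4)
  after g: (1 3 7)(2 5 4)
  after f': (1 5 6 3)(2 7 4)
  after g': (1 4)(2 3)(5 7 6)

r f g f' g'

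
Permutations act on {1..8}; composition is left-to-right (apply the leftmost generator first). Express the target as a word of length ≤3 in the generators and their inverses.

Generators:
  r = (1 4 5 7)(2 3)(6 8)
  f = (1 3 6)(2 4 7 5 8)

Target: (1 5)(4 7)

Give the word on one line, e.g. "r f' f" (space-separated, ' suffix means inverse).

r' r'

  after r': (1 7 5 4)(2 3)(6 8)
  after r': (1 5)(4 7)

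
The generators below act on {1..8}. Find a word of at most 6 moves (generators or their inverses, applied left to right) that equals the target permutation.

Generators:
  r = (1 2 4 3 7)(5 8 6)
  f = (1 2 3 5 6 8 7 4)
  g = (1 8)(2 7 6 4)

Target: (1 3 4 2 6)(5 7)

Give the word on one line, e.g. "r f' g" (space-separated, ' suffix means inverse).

g' g' r f

  after g': (1 8)(2 4 6 7)
  after g': (2 6)(4 7)
  after r: (1 2 5 8 6 4)(3 7)
  after f: (1 3 4 2 6)(5 7)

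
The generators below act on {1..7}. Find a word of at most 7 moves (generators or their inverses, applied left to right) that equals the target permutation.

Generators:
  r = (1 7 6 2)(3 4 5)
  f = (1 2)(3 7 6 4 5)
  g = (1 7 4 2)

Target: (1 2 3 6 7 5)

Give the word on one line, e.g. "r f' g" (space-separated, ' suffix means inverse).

r' g f f f

  after r': (1 2 6 7)(3 5 4)
  after g: (2 6 4 3 5)
  after f: (1 2 4 7 6 5)
  after f: (2 5)(3 7 4 6)
  after f: (1 2 3 6 7 5)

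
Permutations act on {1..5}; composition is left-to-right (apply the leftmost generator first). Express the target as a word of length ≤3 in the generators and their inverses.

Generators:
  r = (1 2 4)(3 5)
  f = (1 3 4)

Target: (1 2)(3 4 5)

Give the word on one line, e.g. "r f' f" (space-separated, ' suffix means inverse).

f' r'

  after f': (1 4 3)
  after r': (1 2)(3 4 5)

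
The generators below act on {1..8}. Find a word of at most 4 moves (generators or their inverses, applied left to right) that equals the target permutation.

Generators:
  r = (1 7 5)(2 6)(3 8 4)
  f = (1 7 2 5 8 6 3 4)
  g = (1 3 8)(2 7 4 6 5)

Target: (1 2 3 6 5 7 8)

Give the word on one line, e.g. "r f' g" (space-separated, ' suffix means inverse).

  after r: (1 7 5)(2 6)(3 8 4)
  after f: (1 2 3 6 5 7 8)

r f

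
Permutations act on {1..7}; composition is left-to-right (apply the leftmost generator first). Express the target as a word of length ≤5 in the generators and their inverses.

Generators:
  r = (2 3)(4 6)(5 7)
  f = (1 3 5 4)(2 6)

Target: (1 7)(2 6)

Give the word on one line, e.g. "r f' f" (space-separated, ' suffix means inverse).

r' f f r

  after r': (2 3)(4 6)(5 7)
  after f: (1 3 6)(2 5 7 4)
  after f: (1 5 7)(2 4 6 3)
  after r: (1 7)(2 6)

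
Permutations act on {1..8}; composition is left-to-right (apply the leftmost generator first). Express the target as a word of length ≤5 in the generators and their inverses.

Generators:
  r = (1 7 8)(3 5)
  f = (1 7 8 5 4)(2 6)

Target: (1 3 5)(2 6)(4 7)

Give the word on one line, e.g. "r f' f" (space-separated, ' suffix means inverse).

f f f r'

  after f: (1 7 8 5 4)(2 6)
  after f: (1 8 4 7 5)
  after f: (1 5 7 4 8)(2 6)
  after r': (1 3 5)(2 6)(4 7)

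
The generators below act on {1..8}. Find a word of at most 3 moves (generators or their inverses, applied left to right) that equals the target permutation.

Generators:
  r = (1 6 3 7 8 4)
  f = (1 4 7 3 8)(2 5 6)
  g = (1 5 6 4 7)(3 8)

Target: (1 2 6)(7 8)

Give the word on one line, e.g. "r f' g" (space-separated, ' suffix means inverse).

g f'

  after g: (1 5 6 4 7)(3 8)
  after f': (1 2 6)(7 8)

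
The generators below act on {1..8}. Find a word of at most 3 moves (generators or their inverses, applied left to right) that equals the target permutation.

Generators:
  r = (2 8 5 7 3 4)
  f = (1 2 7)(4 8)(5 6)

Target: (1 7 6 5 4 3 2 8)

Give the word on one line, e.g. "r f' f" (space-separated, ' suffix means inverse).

r' f'

  after r': (2 4 3 7 5 8)
  after f': (1 7 6 5 4 3 2 8)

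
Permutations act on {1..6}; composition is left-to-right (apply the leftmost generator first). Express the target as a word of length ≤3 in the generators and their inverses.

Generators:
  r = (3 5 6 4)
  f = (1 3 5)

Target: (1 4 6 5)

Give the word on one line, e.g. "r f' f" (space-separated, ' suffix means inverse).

  after f: (1 3 5)
  after r': (1 4 6 5)

f r'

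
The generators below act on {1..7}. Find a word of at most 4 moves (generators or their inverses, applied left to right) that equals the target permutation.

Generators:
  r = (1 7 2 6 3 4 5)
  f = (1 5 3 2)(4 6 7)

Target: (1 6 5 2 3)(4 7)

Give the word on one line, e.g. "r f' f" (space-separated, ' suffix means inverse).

  after r': (1 5 4 3 6 2 7)
  after f: (1 3 7 5 6)(2 4)
  after r': (1 6 5 2 3)(4 7)

r' f r'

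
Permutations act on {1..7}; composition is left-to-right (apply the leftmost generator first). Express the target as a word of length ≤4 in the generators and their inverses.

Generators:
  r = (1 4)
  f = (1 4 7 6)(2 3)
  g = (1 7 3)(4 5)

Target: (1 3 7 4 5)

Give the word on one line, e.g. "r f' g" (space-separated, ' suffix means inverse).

  after g': (1 3 7)(4 5)
  after r: (1 3 7 4 5)

g' r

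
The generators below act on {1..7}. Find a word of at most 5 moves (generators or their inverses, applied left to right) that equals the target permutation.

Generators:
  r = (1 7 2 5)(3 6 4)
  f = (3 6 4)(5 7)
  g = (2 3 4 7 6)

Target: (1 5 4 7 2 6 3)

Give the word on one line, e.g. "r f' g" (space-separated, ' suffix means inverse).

f g' r r r

  after f: (3 6 4)(5 7)
  after g': (2 6 3 7 5 4)
  after r: (1 7)(2 4 5 3)
  after r: (1 2 3 5 6 4)
  after r: (1 5 4 7 2 6 3)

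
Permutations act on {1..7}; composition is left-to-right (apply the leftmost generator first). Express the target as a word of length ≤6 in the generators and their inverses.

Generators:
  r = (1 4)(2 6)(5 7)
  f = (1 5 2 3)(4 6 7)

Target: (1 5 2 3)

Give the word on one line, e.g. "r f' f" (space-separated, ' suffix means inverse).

f' f' r' r' f'

  after f': (1 3 2 5)(4 7 6)
  after f': (1 2)(3 5)(4 6 7)
  after r': (1 6 5 3 7)(2 4)
  after r': (1 2)(3 5)(4 6 7)
  after f': (1 5 2 3)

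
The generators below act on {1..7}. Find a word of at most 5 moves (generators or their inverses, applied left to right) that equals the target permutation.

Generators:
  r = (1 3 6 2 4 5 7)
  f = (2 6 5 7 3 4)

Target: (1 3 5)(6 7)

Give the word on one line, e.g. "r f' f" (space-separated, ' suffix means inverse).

  after f: (2 6 5 7 3 4)
  after f: (2 5 3)(4 6 7)
  after r': (1 7 2 4 3 6 5)
  after f: (1 3 5)(6 7)

f f r' f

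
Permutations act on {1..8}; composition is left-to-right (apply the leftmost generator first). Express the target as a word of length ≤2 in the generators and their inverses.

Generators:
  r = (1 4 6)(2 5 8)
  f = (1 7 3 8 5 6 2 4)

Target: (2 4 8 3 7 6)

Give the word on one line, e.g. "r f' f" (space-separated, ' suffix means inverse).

  after f': (1 4 2 6 5 8 3 7)
  after r': (2 4 8 3 7 6)

f' r'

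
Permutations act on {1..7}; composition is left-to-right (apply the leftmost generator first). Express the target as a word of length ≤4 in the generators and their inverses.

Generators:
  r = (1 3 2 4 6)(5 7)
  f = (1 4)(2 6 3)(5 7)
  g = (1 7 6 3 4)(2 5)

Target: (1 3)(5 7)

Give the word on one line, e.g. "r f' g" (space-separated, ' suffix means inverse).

r r f'

  after r: (1 3 2 4 6)(5 7)
  after r: (1 2 6 3 4)
  after f': (1 3)(5 7)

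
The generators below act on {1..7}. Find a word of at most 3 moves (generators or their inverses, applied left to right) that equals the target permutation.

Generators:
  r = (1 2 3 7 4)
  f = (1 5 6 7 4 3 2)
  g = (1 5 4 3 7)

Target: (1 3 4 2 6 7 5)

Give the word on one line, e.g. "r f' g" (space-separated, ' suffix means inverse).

  after f': (1 2 3 4 7 6 5)
  after g: (1 2 7 6 4)
  after f': (1 3 4 2 6 7 5)

f' g f'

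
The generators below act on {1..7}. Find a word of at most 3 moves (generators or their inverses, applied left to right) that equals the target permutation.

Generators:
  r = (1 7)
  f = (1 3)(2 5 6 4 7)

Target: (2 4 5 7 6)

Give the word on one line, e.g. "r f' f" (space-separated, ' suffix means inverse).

  after f': (1 3)(2 7 4 6 5)
  after f': (2 4 5 7 6)

f' f'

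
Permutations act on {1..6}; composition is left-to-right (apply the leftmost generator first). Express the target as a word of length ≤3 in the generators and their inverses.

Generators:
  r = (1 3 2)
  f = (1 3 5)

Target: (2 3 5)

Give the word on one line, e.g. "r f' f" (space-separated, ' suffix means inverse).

  after f: (1 3 5)
  after r: (1 2)(3 5)
  after r: (2 3 5)

f r r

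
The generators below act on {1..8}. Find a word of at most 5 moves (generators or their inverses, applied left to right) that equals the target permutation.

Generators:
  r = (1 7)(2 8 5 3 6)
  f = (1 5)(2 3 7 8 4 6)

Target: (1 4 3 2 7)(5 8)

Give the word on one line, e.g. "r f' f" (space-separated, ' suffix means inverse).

  after f': (1 5)(2 6 4 8 7 3)
  after r': (1 8)(2 3 6 4)(5 7)
  after f: (1 4 3 2 7)(5 8)

f' r' f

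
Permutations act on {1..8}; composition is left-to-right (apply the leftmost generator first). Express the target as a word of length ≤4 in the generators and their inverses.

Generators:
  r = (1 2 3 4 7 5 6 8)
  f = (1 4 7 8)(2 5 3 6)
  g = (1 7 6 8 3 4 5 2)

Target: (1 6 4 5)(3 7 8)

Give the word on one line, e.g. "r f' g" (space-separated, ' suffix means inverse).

  after g': (1 2 5 4 3 8 6 7)
  after f': (1 6 4 5)(3 7 8)

g' f'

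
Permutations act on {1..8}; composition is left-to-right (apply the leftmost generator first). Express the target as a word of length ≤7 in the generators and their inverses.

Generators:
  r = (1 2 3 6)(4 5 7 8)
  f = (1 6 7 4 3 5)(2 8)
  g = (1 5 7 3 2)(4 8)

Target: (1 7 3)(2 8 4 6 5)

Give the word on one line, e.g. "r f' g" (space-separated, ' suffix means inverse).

  after g: (1 5 7 3 2)(4 8)
  after r: (1 7 6)(5 8)
  after r: (1 8 7)(2 3 6)(4 5)
  after g: (1 4 7 5 8 3 6)
  after f': (1 7 3)(2 8 4 6 5)

g r r g f'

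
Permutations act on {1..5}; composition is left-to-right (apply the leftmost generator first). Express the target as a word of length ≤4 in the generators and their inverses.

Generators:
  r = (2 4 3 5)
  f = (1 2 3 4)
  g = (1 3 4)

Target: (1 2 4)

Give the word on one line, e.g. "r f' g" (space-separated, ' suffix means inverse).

r g' r'

  after r: (2 4 3 5)
  after g': (1 4)(2 3 5)
  after r': (1 2 4)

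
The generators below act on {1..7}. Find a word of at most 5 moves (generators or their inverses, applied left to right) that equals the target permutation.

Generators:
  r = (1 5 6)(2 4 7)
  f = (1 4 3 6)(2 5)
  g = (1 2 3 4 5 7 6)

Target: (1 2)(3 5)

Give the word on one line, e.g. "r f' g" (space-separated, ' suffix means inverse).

  after g': (1 6 7 5 4 3 2)
  after g': (1 7 4 2 6 5 3)
  after r: (1 2)(3 5)

g' g' r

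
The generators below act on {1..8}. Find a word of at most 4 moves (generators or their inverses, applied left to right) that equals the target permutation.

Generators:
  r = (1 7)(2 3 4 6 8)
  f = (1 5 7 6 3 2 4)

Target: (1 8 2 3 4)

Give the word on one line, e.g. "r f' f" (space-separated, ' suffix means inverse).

f' r r f

  after f': (1 4 2 3 6 7 5)
  after r: (1 6)(2 4 3 8)(5 7)
  after r: (1 8 3 2 6 7 5)
  after f: (1 8 2 3 4)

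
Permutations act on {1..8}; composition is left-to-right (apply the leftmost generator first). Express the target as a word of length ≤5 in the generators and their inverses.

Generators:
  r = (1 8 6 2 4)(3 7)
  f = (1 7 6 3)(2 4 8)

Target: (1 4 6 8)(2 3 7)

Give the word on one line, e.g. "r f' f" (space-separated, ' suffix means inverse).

  after r: (1 8 6 2 4)(3 7)
  after f': (1 4 3)(6 8 7)
  after r: (2 4 7)(3 8)
  after r: (1 8 7 4 3 6 2)
  after f': (1 4 6 8)(2 3 7)

r f' r r f'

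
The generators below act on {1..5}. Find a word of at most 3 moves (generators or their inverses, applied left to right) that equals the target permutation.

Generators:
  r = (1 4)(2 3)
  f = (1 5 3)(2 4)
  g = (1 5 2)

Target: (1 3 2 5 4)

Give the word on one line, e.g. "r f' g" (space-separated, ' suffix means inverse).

g' r

  after g': (1 2 5)
  after r: (1 3 2 5 4)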